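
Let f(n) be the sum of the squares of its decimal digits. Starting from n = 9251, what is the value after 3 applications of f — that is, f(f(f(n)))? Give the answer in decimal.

9251 → 9² + 2² + 5² + 1² = 111
111 → 1² + 1² + 1² = 3
3 → 3² = 9

9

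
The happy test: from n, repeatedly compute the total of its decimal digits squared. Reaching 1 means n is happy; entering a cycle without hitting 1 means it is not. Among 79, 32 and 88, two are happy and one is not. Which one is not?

79: 79 → 130 → 10 → 1  — reaches 1 (happy)
32: 32 → 13 → 10 → 1  — reaches 1 (happy)
88: 88 → 128 → 69 → 117 → 51 → 26 → 40 → 16 → 37 → 58 → 89 → 145 → 42 → 20 → 4 → 16  — repeats 16 (not happy)

88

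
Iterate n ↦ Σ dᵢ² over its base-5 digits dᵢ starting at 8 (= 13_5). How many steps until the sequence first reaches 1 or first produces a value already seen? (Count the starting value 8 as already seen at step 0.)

8 = (1,3)_5 → 10
10 = (2,0)_5 → 4
4 = (4)_5 → 16
16 = (3,1)_5 → 10  — 10 repeats.
That took 4 steps.

4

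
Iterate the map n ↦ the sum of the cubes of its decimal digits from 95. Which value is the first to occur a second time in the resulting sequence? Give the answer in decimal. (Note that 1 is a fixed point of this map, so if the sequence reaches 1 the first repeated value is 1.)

371

95 → 854
854 → 701
701 → 344
344 → 155
155 → 251
251 → 134
134 → 92
92 → 737
737 → 713
713 → 371
371 → 371  — 371 already appeared earlier.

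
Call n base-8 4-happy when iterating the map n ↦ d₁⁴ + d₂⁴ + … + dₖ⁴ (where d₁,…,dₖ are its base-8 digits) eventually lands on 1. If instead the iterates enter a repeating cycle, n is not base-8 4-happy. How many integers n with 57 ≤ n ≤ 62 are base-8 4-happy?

1

57: 57 → 2402 → 1153 → 33 → 257 → 257  — not base-8 4-happy
58: 58 → 2417 → 2178 → 288 → 512 → 1  — base-8 4-happy
59: 59 → 2482 → 2864 → 2177 → 273 → 273  — not base-8 4-happy
60: 60 → 2657 → 883 → 2003 → 2579 → 722 → 114 → 1313 → 529 → 18 → 32 → 256 → 256  — not base-8 4-happy
61: 61 → 3026 → 3058 → 4338 → 1394 → 1953 → 1634 → 354 → 897 → 1298 → 304 → 1552 → 97 → 258 → 272 → 272  — not base-8 4-happy
62: 62 → 3697 → 3699 → 3779 → 2563 → 706 → 98 → 273 → 273  — not base-8 4-happy
base-8 4-happy: 58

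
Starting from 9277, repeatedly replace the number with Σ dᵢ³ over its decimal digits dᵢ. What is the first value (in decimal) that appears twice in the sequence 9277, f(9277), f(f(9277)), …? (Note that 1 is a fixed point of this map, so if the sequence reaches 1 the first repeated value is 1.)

9277 → 9³ + 2³ + 7³ + 7³ = 1423
1423 → 1³ + 4³ + 2³ + 3³ = 100
100 → 1³ + 0³ + 0³ = 1  — reached the fixed point 1.
1 → 1, so 1 is the first repeated value.

1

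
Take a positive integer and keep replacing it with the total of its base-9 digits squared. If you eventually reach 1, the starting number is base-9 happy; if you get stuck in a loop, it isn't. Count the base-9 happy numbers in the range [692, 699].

1

692: 692 → 144 → 50 → 50  — not base-9 happy
693: 693 → 89 → 65 → 53 → 89  — not base-9 happy
694: 694 → 90 → 2 → 4 → 16 → 50 → 50  — not base-9 happy
695: 695 → 93 → 11 → 5 → 25 → 53 → 89 → 65 → 53  — not base-9 happy
696: 696 → 98 → 66 → 58 → 52 → 74 → 68 → 74  — not base-9 happy
697: 697 → 105 → 41 → 41  — not base-9 happy
698: 698 → 114 → 46 → 26 → 68 → 74 → 68  — not base-9 happy
699: 699 → 125 → 81 → 1  — base-9 happy
base-9 happy: 699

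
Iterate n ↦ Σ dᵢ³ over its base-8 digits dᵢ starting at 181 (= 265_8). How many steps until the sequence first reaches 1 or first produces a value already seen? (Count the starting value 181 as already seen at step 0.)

13

181 = (2,6,5)_8 → 349
349 = (5,3,5)_8 → 277
277 = (4,2,5)_8 → 197
197 = (3,0,5)_8 → 152
152 = (2,3,0)_8 → 35
35 = (4,3)_8 → 91
91 = (1,3,3)_8 → 55
55 = (6,7)_8 → 559
559 = (1,0,5,7)_8 → 469
469 = (7,2,5)_8 → 476
476 = (7,3,4)_8 → 434
434 = (6,6,2)_8 → 440
440 = (6,7,0)_8 → 559  — 559 repeats.
That took 13 steps.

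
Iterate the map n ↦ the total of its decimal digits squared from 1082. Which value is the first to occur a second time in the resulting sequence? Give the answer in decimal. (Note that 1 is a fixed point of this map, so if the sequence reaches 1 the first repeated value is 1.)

16

1082 → 69
69 → 117
117 → 51
51 → 26
26 → 40
40 → 16
16 → 37
37 → 58
58 → 89
89 → 145
145 → 42
42 → 20
20 → 4
4 → 16  — 16 already appeared earlier.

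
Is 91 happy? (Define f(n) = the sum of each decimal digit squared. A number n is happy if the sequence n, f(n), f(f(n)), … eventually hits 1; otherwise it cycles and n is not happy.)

91 → 9² + 1² = 81 + 1 = 82
82 → 8² + 2² = 64 + 4 = 68
68 → 6² + 8² = 36 + 64 = 100
100 → 1² + 0² + 0² = 1 + 0 + 0 = 1  — reached 1.

happy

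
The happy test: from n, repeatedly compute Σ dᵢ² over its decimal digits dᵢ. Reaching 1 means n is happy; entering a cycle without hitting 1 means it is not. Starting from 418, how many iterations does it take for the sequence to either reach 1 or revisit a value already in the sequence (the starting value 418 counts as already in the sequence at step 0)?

418 → 4² + 1² + 8² = 81
81 → 8² + 1² = 65
65 → 6² + 5² = 61
61 → 6² + 1² = 37
37 → 3² + 7² = 58
58 → 5² + 8² = 89
89 → 8² + 9² = 145
145 → 1² + 4² + 5² = 42
42 → 4² + 2² = 20
20 → 2² + 0² = 4
4 → 4² = 16
16 → 1² + 6² = 37  — 37 repeats.
That took 12 steps.

12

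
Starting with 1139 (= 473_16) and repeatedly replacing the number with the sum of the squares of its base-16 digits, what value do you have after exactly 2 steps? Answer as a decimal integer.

116

1139 = (4,7,3)_16 → 4² + 7² + 3² = 74
74 = (4,10)_16 → 4² + 10² = 116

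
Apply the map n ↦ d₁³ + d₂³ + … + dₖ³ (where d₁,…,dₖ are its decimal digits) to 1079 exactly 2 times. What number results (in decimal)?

371

1079 → 1³ + 0³ + 7³ + 9³ = 1 + 0 + 343 + 729 = 1073
1073 → 1³ + 0³ + 7³ + 3³ = 1 + 0 + 343 + 27 = 371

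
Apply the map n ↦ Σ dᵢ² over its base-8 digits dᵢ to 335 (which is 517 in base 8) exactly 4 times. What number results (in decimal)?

335 = (5,1,7)_8 → 75
75 = (1,1,3)_8 → 11
11 = (1,3)_8 → 10
10 = (1,2)_8 → 5

5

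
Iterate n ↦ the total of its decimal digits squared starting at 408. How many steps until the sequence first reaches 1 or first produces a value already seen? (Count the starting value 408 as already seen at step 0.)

408 → 4² + 0² + 8² = 16 + 0 + 64 = 80
80 → 8² + 0² = 64 + 0 = 64
64 → 6² + 4² = 36 + 16 = 52
52 → 5² + 2² = 25 + 4 = 29
29 → 2² + 9² = 4 + 81 = 85
85 → 8² + 5² = 64 + 25 = 89
89 → 8² + 9² = 64 + 81 = 145
145 → 1² + 4² + 5² = 1 + 16 + 25 = 42
42 → 4² + 2² = 16 + 4 = 20
20 → 2² + 0² = 4 + 0 = 4
4 → 4² = 16
16 → 1² + 6² = 1 + 36 = 37
37 → 3² + 7² = 9 + 49 = 58
58 → 5² + 8² = 25 + 64 = 89  — 89 repeats.
That took 14 steps.

14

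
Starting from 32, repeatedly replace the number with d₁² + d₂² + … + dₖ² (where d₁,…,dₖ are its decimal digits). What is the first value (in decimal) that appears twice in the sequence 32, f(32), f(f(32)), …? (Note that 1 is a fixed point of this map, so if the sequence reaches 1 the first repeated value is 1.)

1

32 → 3² + 2² = 9 + 4 = 13
13 → 1² + 3² = 1 + 9 = 10
10 → 1² + 0² = 1 + 0 = 1  — reached the fixed point 1.
1 → 1, so 1 is the first repeated value.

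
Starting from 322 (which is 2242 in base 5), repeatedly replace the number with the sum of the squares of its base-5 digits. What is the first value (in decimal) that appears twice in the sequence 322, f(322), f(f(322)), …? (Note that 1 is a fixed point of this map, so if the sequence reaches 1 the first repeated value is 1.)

322 = (2,2,4,2)_5 → 2² + 2² + 4² + 2² = 4 + 4 + 16 + 4 = 28
28 = (1,0,3)_5 → 1² + 0² + 3² = 1 + 0 + 9 = 10
10 = (2,0)_5 → 2² + 0² = 4 + 0 = 4
4 = (4)_5 → 4² = 16
16 = (3,1)_5 → 3² + 1² = 9 + 1 = 10  — 10 already appeared earlier.

10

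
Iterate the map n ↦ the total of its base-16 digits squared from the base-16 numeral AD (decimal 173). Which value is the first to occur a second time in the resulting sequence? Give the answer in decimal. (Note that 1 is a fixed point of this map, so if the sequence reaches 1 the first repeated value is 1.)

169

173 = (10,13)_16 → 10² + 13² = 100 + 169 = 269
269 = (1,0,13)_16 → 1² + 0² + 13² = 1 + 0 + 169 = 170
170 = (10,10)_16 → 10² + 10² = 100 + 100 = 200
200 = (12,8)_16 → 12² + 8² = 144 + 64 = 208
208 = (13,0)_16 → 13² + 0² = 169 + 0 = 169
169 = (10,9)_16 → 10² + 9² = 100 + 81 = 181
181 = (11,5)_16 → 11² + 5² = 121 + 25 = 146
146 = (9,2)_16 → 9² + 2² = 81 + 4 = 85
85 = (5,5)_16 → 5² + 5² = 25 + 25 = 50
50 = (3,2)_16 → 3² + 2² = 9 + 4 = 13
13 = (13)_16 → 13² = 169  — 169 already appeared earlier.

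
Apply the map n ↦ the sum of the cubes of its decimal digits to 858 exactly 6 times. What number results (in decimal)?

576

858 → 8³ + 5³ + 8³ = 1149
1149 → 1³ + 1³ + 4³ + 9³ = 795
795 → 7³ + 9³ + 5³ = 1197
1197 → 1³ + 1³ + 9³ + 7³ = 1074
1074 → 1³ + 0³ + 7³ + 4³ = 408
408 → 4³ + 0³ + 8³ = 576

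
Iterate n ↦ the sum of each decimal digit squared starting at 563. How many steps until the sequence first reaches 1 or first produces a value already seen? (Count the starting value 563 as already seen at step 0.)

6

563 → 5² + 6² + 3² = 70
70 → 7² + 0² = 49
49 → 4² + 9² = 97
97 → 9² + 7² = 130
130 → 1² + 3² + 0² = 10
10 → 1² + 0² = 1  — reached 1.
That took 6 steps.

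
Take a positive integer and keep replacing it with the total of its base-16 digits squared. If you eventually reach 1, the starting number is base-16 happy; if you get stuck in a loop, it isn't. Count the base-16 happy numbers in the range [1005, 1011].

1005: 1005 → 374 → 86 → 61 → 178 → 125 → 218 → 269 → 170 → 200 → 208 → 169 → 181 → 146 → 85 → 50 → 13 → 169  — not base-16 happy
1006: 1006 → 401 → 83 → 34 → 8 → 64 → 16 → 1  — base-16 happy
1007: 1007 → 430 → 297 → 86 → 61 → 178 → 125 → 218 → 269 → 170 → 200 → 208 → 169 → 181 → 146 → 85 → 50 → 13 → 169  — not base-16 happy
1008: 1008 → 234 → 296 → 69 → 41 → 85 → 50 → 13 → 169 → 181 → 146 → 85  — not base-16 happy
1009: 1009 → 235 → 317 → 179 → 130 → 68 → 32 → 4 → 16 → 1  — base-16 happy
1010: 1010 → 238 → 392 → 129 → 65 → 17 → 2 → 4 → 16 → 1  — base-16 happy
1011: 1011 → 243 → 234 → 296 → 69 → 41 → 85 → 50 → 13 → 169 → 181 → 146 → 85  — not base-16 happy
base-16 happy: 1006, 1009, 1010

3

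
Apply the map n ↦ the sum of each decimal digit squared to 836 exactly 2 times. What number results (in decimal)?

836 → 8² + 3² + 6² = 64 + 9 + 36 = 109
109 → 1² + 0² + 9² = 1 + 0 + 81 = 82

82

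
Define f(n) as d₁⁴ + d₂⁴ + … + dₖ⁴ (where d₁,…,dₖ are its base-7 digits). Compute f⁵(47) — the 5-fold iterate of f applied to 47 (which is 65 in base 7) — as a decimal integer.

47 = (6,5)_7 → 1921
1921 = (5,4,1,3)_7 → 963
963 = (2,5,4,4)_7 → 1153
1153 = (3,2,3,5)_7 → 803
803 = (2,2,2,5)_7 → 673

673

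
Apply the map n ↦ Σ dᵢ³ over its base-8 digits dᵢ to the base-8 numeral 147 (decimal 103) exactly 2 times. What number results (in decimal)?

243

103 = (1,4,7)_8 → 1³ + 4³ + 7³ = 408
408 = (6,3,0)_8 → 6³ + 3³ + 0³ = 243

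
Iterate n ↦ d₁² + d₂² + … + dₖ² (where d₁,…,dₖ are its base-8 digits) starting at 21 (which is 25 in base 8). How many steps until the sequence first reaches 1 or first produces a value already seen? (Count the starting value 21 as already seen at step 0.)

4

21 = (2,5)_8 → 2² + 5² = 29
29 = (3,5)_8 → 3² + 5² = 34
34 = (4,2)_8 → 4² + 2² = 20
20 = (2,4)_8 → 2² + 4² = 20  — 20 repeats.
That took 4 steps.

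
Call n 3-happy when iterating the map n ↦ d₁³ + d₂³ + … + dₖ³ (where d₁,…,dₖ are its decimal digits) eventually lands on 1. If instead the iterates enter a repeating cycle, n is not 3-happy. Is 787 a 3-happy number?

787 → 7³ + 8³ + 7³ = 343 + 512 + 343 = 1198
1198 → 1³ + 1³ + 9³ + 8³ = 1 + 1 + 729 + 512 = 1243
1243 → 1³ + 2³ + 4³ + 3³ = 1 + 8 + 64 + 27 = 100
100 → 1³ + 0³ + 0³ = 1 + 0 + 0 = 1  — reached 1.

3-happy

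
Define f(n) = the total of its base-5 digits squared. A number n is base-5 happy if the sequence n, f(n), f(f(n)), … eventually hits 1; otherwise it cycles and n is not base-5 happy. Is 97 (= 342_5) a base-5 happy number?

not base-5 happy

97 = (3,4,2)_5 → 3² + 4² + 2² = 29
29 = (1,0,4)_5 → 1² + 0² + 4² = 17
17 = (3,2)_5 → 3² + 2² = 13
13 = (2,3)_5 → 2² + 3² = 13  — 13 already seen; the sequence cycles without reaching 1.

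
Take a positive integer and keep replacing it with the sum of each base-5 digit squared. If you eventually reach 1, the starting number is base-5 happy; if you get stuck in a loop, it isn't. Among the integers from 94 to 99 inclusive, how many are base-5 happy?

2

94: 94 → 34 → 18 → 18  — not base-5 happy
95: 95 → 25 → 1  — base-5 happy
96: 96 → 26 → 2 → 4 → 16 → 10 → 4  — not base-5 happy
97: 97 → 29 → 17 → 13 → 13  — not base-5 happy
98: 98 → 34 → 18 → 18  — not base-5 happy
99: 99 → 41 → 11 → 5 → 1  — base-5 happy
base-5 happy: 95, 99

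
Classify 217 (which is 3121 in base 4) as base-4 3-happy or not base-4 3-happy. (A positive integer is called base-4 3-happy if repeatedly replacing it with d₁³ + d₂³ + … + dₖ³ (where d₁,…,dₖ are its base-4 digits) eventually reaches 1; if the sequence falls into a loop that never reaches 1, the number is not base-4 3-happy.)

base-4 3-happy

217 = (3,1,2,1)_4 → 3³ + 1³ + 2³ + 1³ = 37
37 = (2,1,1)_4 → 2³ + 1³ + 1³ = 10
10 = (2,2)_4 → 2³ + 2³ = 16
16 = (1,0,0)_4 → 1³ + 0³ + 0³ = 1  — reached 1.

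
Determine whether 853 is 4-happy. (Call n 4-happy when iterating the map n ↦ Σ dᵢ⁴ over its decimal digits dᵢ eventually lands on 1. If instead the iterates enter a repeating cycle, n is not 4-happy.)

not 4-happy

853 → 8⁴ + 5⁴ + 3⁴ = 4096 + 625 + 81 = 4802
4802 → 4⁴ + 8⁴ + 0⁴ + 2⁴ = 256 + 4096 + 0 + 16 = 4368
4368 → 4⁴ + 3⁴ + 6⁴ + 8⁴ = 256 + 81 + 1296 + 4096 = 5729
5729 → 5⁴ + 7⁴ + 2⁴ + 9⁴ = 625 + 2401 + 16 + 6561 = 9603
9603 → 9⁴ + 6⁴ + 0⁴ + 3⁴ = 6561 + 1296 + 0 + 81 = 7938
7938 → 7⁴ + 9⁴ + 3⁴ + 8⁴ = 2401 + 6561 + 81 + 4096 = 13139
13139 → 1⁴ + 3⁴ + 1⁴ + 3⁴ + 9⁴ = 1 + 81 + 1 + 81 + 6561 = 6725
6725 → 6⁴ + 7⁴ + 2⁴ + 5⁴ = 1296 + 2401 + 16 + 625 = 4338
4338 → 4⁴ + 3⁴ + 3⁴ + 8⁴ = 256 + 81 + 81 + 4096 = 4514
4514 → 4⁴ + 5⁴ + 1⁴ + 4⁴ = 256 + 625 + 1 + 256 = 1138
1138 → 1⁴ + 1⁴ + 3⁴ + 8⁴ = 1 + 1 + 81 + 4096 = 4179
4179 → 4⁴ + 1⁴ + 7⁴ + 9⁴ = 256 + 1 + 2401 + 6561 = 9219
9219 → 9⁴ + 2⁴ + 1⁴ + 9⁴ = 6561 + 16 + 1 + 6561 = 13139  — 13139 already seen; the sequence cycles without reaching 1.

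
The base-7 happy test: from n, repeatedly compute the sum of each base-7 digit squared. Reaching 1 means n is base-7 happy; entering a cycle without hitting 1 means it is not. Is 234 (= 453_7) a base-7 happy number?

234 = (4,5,3)_7 → 4² + 5² + 3² = 16 + 25 + 9 = 50
50 = (1,0,1)_7 → 1² + 0² + 1² = 1 + 0 + 1 = 2
2 = (2)_7 → 2² = 4
4 = (4)_7 → 4² = 16
16 = (2,2)_7 → 2² + 2² = 4 + 4 = 8
8 = (1,1)_7 → 1² + 1² = 1 + 1 = 2  — 2 already seen; the sequence cycles without reaching 1.

not base-7 happy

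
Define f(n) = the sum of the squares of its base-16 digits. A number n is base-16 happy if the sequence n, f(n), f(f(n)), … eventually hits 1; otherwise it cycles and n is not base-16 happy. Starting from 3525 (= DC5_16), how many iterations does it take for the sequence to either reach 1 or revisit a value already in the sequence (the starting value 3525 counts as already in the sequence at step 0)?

10

3525 = (13,12,5)_16 → 338
338 = (1,5,2)_16 → 30
30 = (1,14)_16 → 197
197 = (12,5)_16 → 169
169 = (10,9)_16 → 181
181 = (11,5)_16 → 146
146 = (9,2)_16 → 85
85 = (5,5)_16 → 50
50 = (3,2)_16 → 13
13 = (13)_16 → 169  — 169 repeats.
That took 10 steps.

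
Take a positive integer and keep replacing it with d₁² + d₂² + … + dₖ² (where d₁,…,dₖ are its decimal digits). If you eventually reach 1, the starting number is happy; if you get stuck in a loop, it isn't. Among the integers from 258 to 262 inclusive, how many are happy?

258: 258 → 93 → 90 → 81 → 65 → 61 → 37 → 58 → 89 → 145 → 42 → 20 → 4 → 16 → 37  — not happy
259: 259 → 110 → 2 → 4 → 16 → 37 → 58 → 89 → 145 → 42 → 20 → 4  — not happy
260: 260 → 40 → 16 → 37 → 58 → 89 → 145 → 42 → 20 → 4 → 16  — not happy
261: 261 → 41 → 17 → 50 → 25 → 29 → 85 → 89 → 145 → 42 → 20 → 4 → 16 → 37 → 58 → 89  — not happy
262: 262 → 44 → 32 → 13 → 10 → 1  — happy
happy: 262

1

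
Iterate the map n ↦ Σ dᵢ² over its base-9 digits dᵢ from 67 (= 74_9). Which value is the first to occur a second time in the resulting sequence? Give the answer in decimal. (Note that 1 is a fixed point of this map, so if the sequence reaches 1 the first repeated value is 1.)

65

67 = (7,4)_9 → 7² + 4² = 49 + 16 = 65
65 = (7,2)_9 → 7² + 2² = 49 + 4 = 53
53 = (5,8)_9 → 5² + 8² = 25 + 64 = 89
89 = (1,0,8)_9 → 1² + 0² + 8² = 1 + 0 + 64 = 65  — 65 already appeared earlier.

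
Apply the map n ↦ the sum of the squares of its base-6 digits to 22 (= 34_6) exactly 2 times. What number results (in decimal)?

22 = (3,4)_6 → 3² + 4² = 9 + 16 = 25
25 = (4,1)_6 → 4² + 1² = 16 + 1 = 17

17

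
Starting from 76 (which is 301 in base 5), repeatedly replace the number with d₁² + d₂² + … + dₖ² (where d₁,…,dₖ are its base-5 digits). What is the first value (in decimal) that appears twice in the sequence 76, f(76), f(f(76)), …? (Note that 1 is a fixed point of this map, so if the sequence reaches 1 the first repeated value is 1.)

10

76 = (3,0,1)_5 → 3² + 0² + 1² = 10
10 = (2,0)_5 → 2² + 0² = 4
4 = (4)_5 → 4² = 16
16 = (3,1)_5 → 3² + 1² = 10  — 10 already appeared earlier.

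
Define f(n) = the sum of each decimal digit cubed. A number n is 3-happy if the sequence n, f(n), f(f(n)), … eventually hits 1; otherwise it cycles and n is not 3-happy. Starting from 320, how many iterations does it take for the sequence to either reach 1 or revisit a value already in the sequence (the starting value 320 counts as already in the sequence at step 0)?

320 → 3³ + 2³ + 0³ = 27 + 8 + 0 = 35
35 → 3³ + 5³ = 27 + 125 = 152
152 → 1³ + 5³ + 2³ = 1 + 125 + 8 = 134
134 → 1³ + 3³ + 4³ = 1 + 27 + 64 = 92
92 → 9³ + 2³ = 729 + 8 = 737
737 → 7³ + 3³ + 7³ = 343 + 27 + 343 = 713
713 → 7³ + 1³ + 3³ = 343 + 1 + 27 = 371
371 → 3³ + 7³ + 1³ = 27 + 343 + 1 = 371  — 371 repeats.
That took 8 steps.

8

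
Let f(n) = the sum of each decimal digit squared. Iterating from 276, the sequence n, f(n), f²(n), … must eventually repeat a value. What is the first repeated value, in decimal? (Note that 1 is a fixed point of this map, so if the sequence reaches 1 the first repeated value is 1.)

276 → 89
89 → 145
145 → 42
42 → 20
20 → 4
4 → 16
16 → 37
37 → 58
58 → 89  — 89 already appeared earlier.

89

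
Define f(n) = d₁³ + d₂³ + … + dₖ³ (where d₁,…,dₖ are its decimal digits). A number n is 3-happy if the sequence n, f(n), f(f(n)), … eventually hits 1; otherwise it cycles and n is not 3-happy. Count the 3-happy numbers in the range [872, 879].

872: 872 → 863 → 755 → 593 → 881 → 1025 → 134 → 92 → 737 → 713 → 371 → 371  (repeats 371)
873: 873 → 882 → 1032 → 36 → 243 → 99 → 1458 → 702 → 351 → 153 → 153  (repeats 153)
874: 874 → 919 → 1459 → 919  (repeats 919)
875: 875 → 980 → 1241 → 74 → 407 → 407  (repeats 407)
876: 876 → 1071 → 345 → 216 → 225 → 141 → 66 → 432 → 99 → 1458 → 702 → 351 → 153 → 153  (repeats 153)
877: 877 → 1198 → 1243 → 100 → 1  (reaches 1)
878: 878 → 1367 → 587 → 980 → 1241 → 74 → 407 → 407  (repeats 407)
879: 879 → 1584 → 702 → 351 → 153 → 153  (repeats 153)
3-happy: 877

1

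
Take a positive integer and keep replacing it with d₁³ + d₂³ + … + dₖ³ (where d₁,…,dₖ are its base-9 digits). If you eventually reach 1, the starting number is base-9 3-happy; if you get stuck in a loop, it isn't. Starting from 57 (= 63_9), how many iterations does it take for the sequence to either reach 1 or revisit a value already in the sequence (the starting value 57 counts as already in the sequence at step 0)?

3

57 = (6,3)_9 → 243
243 = (3,0,0)_9 → 27
27 = (3,0)_9 → 27  — 27 repeats.
That took 3 steps.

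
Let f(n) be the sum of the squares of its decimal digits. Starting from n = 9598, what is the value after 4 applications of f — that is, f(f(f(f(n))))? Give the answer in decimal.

81

9598 → 9² + 5² + 9² + 8² = 251
251 → 2² + 5² + 1² = 30
30 → 3² + 0² = 9
9 → 9² = 81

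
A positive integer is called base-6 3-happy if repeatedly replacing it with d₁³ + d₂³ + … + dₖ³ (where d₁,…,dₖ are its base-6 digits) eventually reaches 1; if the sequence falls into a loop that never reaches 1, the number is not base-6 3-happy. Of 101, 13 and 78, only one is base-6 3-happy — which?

101

101: 101 → 197 → 258 → 3 → 27 → 91 → 36 → 1  — reaches 1 (base-6 3-happy)
13: 13 → 9 → 28 → 128 → 62 → 73 → 9  — repeats 9 (not base-6 3-happy)
78: 78 → 9 → 28 → 128 → 62 → 73 → 9  — repeats 9 (not base-6 3-happy)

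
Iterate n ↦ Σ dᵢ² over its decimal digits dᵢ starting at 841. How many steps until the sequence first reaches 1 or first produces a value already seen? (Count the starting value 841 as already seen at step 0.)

841 → 81
81 → 65
65 → 61
61 → 37
37 → 58
58 → 89
89 → 145
145 → 42
42 → 20
20 → 4
4 → 16
16 → 37  — 37 repeats.
That took 12 steps.

12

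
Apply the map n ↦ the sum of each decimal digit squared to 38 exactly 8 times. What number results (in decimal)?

16

38 → 3² + 8² = 73
73 → 7² + 3² = 58
58 → 5² + 8² = 89
89 → 8² + 9² = 145
145 → 1² + 4² + 5² = 42
42 → 4² + 2² = 20
20 → 2² + 0² = 4
4 → 4² = 16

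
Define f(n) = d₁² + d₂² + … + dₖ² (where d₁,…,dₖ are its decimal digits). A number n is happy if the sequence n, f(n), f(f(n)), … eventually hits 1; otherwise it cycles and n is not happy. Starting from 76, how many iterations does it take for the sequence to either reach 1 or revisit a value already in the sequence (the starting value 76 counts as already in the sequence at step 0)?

76 → 7² + 6² = 85
85 → 8² + 5² = 89
89 → 8² + 9² = 145
145 → 1² + 4² + 5² = 42
42 → 4² + 2² = 20
20 → 2² + 0² = 4
4 → 4² = 16
16 → 1² + 6² = 37
37 → 3² + 7² = 58
58 → 5² + 8² = 89  — 89 repeats.
That took 10 steps.

10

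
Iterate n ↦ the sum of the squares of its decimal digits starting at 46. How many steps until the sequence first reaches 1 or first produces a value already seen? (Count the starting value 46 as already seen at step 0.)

12

46 → 52
52 → 29
29 → 85
85 → 89
89 → 145
145 → 42
42 → 20
20 → 4
4 → 16
16 → 37
37 → 58
58 → 89  — 89 repeats.
That took 12 steps.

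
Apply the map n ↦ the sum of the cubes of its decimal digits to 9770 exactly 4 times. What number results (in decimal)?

9770 → 9³ + 7³ + 7³ + 0³ = 729 + 343 + 343 + 0 = 1415
1415 → 1³ + 4³ + 1³ + 5³ = 1 + 64 + 1 + 125 = 191
191 → 1³ + 9³ + 1³ = 1 + 729 + 1 = 731
731 → 7³ + 3³ + 1³ = 343 + 27 + 1 = 371

371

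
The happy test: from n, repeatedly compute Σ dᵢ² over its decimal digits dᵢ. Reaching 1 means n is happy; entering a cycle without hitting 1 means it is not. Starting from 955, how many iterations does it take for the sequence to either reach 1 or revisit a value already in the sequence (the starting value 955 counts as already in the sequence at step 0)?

955 → 9² + 5² + 5² = 81 + 25 + 25 = 131
131 → 1² + 3² + 1² = 1 + 9 + 1 = 11
11 → 1² + 1² = 1 + 1 = 2
2 → 2² = 4
4 → 4² = 16
16 → 1² + 6² = 1 + 36 = 37
37 → 3² + 7² = 9 + 49 = 58
58 → 5² + 8² = 25 + 64 = 89
89 → 8² + 9² = 64 + 81 = 145
145 → 1² + 4² + 5² = 1 + 16 + 25 = 42
42 → 4² + 2² = 16 + 4 = 20
20 → 2² + 0² = 4 + 0 = 4  — 4 repeats.
That took 12 steps.

12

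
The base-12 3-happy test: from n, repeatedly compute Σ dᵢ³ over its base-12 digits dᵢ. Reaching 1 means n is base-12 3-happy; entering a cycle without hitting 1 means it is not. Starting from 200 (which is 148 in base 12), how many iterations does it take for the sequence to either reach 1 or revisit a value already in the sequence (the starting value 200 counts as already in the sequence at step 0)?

14

200 = (1,4,8)_12 → 1³ + 4³ + 8³ = 1 + 64 + 512 = 577
577 = (4,0,1)_12 → 4³ + 0³ + 1³ = 64 + 0 + 1 = 65
65 = (5,5)_12 → 5³ + 5³ = 125 + 125 = 250
250 = (1,8,10)_12 → 1³ + 8³ + 10³ = 1 + 512 + 1000 = 1513
1513 = (10,6,1)_12 → 10³ + 6³ + 1³ = 1000 + 216 + 1 = 1217
1217 = (8,5,5)_12 → 8³ + 5³ + 5³ = 512 + 125 + 125 = 762
762 = (5,3,6)_12 → 5³ + 3³ + 6³ = 125 + 27 + 216 = 368
368 = (2,6,8)_12 → 2³ + 6³ + 8³ = 8 + 216 + 512 = 736
736 = (5,1,4)_12 → 5³ + 1³ + 4³ = 125 + 1 + 64 = 190
190 = (1,3,10)_12 → 1³ + 3³ + 10³ = 1 + 27 + 1000 = 1028
1028 = (7,1,8)_12 → 7³ + 1³ + 8³ = 343 + 1 + 512 = 856
856 = (5,11,4)_12 → 5³ + 11³ + 4³ = 125 + 1331 + 64 = 1520
1520 = (10,6,8)_12 → 10³ + 6³ + 8³ = 1000 + 216 + 512 = 1728
1728 = (1,0,0,0)_12 → 1³ + 0³ + 0³ + 0³ = 1 + 0 + 0 + 0 = 1  — reached 1.
That took 14 steps.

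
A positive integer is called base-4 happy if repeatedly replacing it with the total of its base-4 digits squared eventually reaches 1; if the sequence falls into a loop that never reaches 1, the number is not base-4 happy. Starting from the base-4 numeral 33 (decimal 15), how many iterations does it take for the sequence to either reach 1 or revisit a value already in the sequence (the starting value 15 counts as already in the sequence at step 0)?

15 = (3,3)_4 → 18
18 = (1,0,2)_4 → 5
5 = (1,1)_4 → 2
2 = (2)_4 → 4
4 = (1,0)_4 → 1  — reached 1.
That took 5 steps.

5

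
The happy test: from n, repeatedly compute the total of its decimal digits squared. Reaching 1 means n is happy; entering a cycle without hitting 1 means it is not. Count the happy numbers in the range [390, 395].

2

390: 390 → 90 → 81 → 65 → 61 → 37 → 58 → 89 → 145 → 42 → 20 → 4 → 16 → 37  (repeats 37)
391: 391 → 91 → 82 → 68 → 100 → 1  (reaches 1)
392: 392 → 94 → 97 → 130 → 10 → 1  (reaches 1)
393: 393 → 99 → 162 → 41 → 17 → 50 → 25 → 29 → 85 → 89 → 145 → 42 → 20 → 4 → 16 → 37 → 58 → 89  (repeats 89)
394: 394 → 106 → 37 → 58 → 89 → 145 → 42 → 20 → 4 → 16 → 37  (repeats 37)
395: 395 → 115 → 27 → 53 → 34 → 25 → 29 → 85 → 89 → 145 → 42 → 20 → 4 → 16 → 37 → 58 → 89  (repeats 89)
happy: 391, 392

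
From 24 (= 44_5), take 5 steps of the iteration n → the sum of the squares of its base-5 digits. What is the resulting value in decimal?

24 = (4,4)_5 → 4² + 4² = 16 + 16 = 32
32 = (1,1,2)_5 → 1² + 1² + 2² = 1 + 1 + 4 = 6
6 = (1,1)_5 → 1² + 1² = 1 + 1 = 2
2 = (2)_5 → 2² = 4
4 = (4)_5 → 4² = 16

16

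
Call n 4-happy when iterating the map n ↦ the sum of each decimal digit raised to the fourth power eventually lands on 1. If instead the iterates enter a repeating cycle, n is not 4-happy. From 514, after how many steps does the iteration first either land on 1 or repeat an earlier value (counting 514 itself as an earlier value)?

3

514 → 5⁴ + 1⁴ + 4⁴ = 625 + 1 + 256 = 882
882 → 8⁴ + 8⁴ + 2⁴ = 4096 + 4096 + 16 = 8208
8208 → 8⁴ + 2⁴ + 0⁴ + 8⁴ = 4096 + 16 + 0 + 4096 = 8208  — 8208 repeats.
That took 3 steps.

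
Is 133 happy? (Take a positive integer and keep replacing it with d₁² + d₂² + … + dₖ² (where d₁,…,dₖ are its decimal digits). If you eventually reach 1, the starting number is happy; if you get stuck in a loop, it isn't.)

133 → 1² + 3² + 3² = 19
19 → 1² + 9² = 82
82 → 8² + 2² = 68
68 → 6² + 8² = 100
100 → 1² + 0² + 0² = 1  — reached 1.

happy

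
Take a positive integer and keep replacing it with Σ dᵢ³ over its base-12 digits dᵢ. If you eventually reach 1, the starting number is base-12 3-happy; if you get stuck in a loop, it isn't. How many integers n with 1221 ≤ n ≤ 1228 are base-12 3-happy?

1221: 1221 → 1366 → 1854 → 1217 → 762 → 368 → 736 → 190 → 1028 → 856 → 1520 → 1728 → 1  — base-12 3-happy
1222: 1222 → 1637 → 1520 → 1728 → 1  — base-12 3-happy
1223: 1223 → 1968 → 514 → 1243 → 1198 → 1539 → 1539  — not base-12 3-happy
1224: 1224 → 728 → 637 → 190 → 1028 → 856 → 1520 → 1728 → 1  — base-12 3-happy
1225: 1225 → 729 → 854 → 1464 → 1008 → 343 → 415 → 1351 → 1136 → 1855 → 1344 → 793 → 342 → 288 → 8 → 512 → 755 → 1464  — not base-12 3-happy
1226: 1226 → 736 → 190 → 1028 → 856 → 1520 → 1728 → 1  — base-12 3-happy
1227: 1227 → 755 → 1464 → 1008 → 343 → 415 → 1351 → 1136 → 1855 → 1344 → 793 → 342 → 288 → 8 → 512 → 755  — not base-12 3-happy
1228: 1228 → 792 → 341 → 197 → 190 → 1028 → 856 → 1520 → 1728 → 1  — base-12 3-happy
base-12 3-happy: 1221, 1222, 1224, 1226, 1228

5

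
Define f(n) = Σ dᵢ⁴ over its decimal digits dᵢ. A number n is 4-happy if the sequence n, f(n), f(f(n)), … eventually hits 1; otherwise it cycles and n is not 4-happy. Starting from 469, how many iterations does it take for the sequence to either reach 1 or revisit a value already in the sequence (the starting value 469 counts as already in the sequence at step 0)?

9

469 → 8113
8113 → 4179
4179 → 9219
9219 → 13139
13139 → 6725
6725 → 4338
4338 → 4514
4514 → 1138
1138 → 4179  — 4179 repeats.
That took 9 steps.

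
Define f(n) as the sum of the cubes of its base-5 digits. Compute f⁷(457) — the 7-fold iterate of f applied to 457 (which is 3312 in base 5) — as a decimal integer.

9

457 = (3,3,1,2)_5 → 3³ + 3³ + 1³ + 2³ = 63
63 = (2,2,3)_5 → 2³ + 2³ + 3³ = 43
43 = (1,3,3)_5 → 1³ + 3³ + 3³ = 55
55 = (2,1,0)_5 → 2³ + 1³ + 0³ = 9
9 = (1,4)_5 → 1³ + 4³ = 65
65 = (2,3,0)_5 → 2³ + 3³ + 0³ = 35
35 = (1,2,0)_5 → 1³ + 2³ + 0³ = 9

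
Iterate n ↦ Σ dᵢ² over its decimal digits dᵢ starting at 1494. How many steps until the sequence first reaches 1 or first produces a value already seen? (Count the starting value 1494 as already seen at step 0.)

1494 → 114
114 → 18
18 → 65
65 → 61
61 → 37
37 → 58
58 → 89
89 → 145
145 → 42
42 → 20
20 → 4
4 → 16
16 → 37  — 37 repeats.
That took 13 steps.

13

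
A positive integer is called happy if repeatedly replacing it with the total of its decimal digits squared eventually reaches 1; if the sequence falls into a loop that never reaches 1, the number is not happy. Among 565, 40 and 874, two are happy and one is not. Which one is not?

565: 565 → 86 → 100 → 1  — reaches 1 (happy)
40: 40 → 16 → 37 → 58 → 89 → 145 → 42 → 20 → 4 → 16  — repeats 16 (not happy)
874: 874 → 129 → 86 → 100 → 1  — reaches 1 (happy)

40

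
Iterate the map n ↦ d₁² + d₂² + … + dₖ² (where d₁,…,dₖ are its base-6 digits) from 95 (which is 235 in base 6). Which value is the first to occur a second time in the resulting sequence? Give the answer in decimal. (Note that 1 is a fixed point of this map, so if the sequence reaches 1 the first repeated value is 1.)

95 = (2,3,5)_6 → 2² + 3² + 5² = 4 + 9 + 25 = 38
38 = (1,0,2)_6 → 1² + 0² + 2² = 1 + 0 + 4 = 5
5 = (5)_6 → 5² = 25
25 = (4,1)_6 → 4² + 1² = 16 + 1 = 17
17 = (2,5)_6 → 2² + 5² = 4 + 25 = 29
29 = (4,5)_6 → 4² + 5² = 16 + 25 = 41
41 = (1,0,5)_6 → 1² + 0² + 5² = 1 + 0 + 25 = 26
26 = (4,2)_6 → 4² + 2² = 16 + 4 = 20
20 = (3,2)_6 → 3² + 2² = 9 + 4 = 13
13 = (2,1)_6 → 2² + 1² = 4 + 1 = 5  — 5 already appeared earlier.

5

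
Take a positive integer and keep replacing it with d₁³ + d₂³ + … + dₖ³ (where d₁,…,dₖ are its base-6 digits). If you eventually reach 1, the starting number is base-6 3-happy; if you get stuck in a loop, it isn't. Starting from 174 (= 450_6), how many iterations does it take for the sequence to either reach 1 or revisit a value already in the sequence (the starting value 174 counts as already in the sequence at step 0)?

174 = (4,5,0)_6 → 4³ + 5³ + 0³ = 189
189 = (5,1,3)_6 → 5³ + 1³ + 3³ = 153
153 = (4,1,3)_6 → 4³ + 1³ + 3³ = 92
92 = (2,3,2)_6 → 2³ + 3³ + 2³ = 43
43 = (1,1,1)_6 → 1³ + 1³ + 1³ = 3
3 = (3)_6 → 3³ = 27
27 = (4,3)_6 → 4³ + 3³ = 91
91 = (2,3,1)_6 → 2³ + 3³ + 1³ = 36
36 = (1,0,0)_6 → 1³ + 0³ + 0³ = 1  — reached 1.
That took 9 steps.

9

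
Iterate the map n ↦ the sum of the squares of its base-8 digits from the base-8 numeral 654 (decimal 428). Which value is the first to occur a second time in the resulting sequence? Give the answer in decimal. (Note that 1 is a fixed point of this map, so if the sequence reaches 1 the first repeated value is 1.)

1

428 = (6,5,4)_8 → 6² + 5² + 4² = 36 + 25 + 16 = 77
77 = (1,1,5)_8 → 1² + 1² + 5² = 1 + 1 + 25 = 27
27 = (3,3)_8 → 3² + 3² = 9 + 9 = 18
18 = (2,2)_8 → 2² + 2² = 4 + 4 = 8
8 = (1,0)_8 → 1² + 0² = 1 + 0 = 1  — reached the fixed point 1.
1 → 1, so 1 is the first repeated value.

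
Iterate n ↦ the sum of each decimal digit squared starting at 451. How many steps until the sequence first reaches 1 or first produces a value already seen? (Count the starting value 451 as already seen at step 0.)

9

451 → 4² + 5² + 1² = 42
42 → 4² + 2² = 20
20 → 2² + 0² = 4
4 → 4² = 16
16 → 1² + 6² = 37
37 → 3² + 7² = 58
58 → 5² + 8² = 89
89 → 8² + 9² = 145
145 → 1² + 4² + 5² = 42  — 42 repeats.
That took 9 steps.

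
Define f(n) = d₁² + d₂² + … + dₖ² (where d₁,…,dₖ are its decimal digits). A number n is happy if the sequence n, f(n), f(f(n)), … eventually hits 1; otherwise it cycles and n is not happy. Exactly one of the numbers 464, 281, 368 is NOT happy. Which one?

281

464: 464 → 68 → 100 → 1  — reaches 1 (happy)
281: 281 → 69 → 117 → 51 → 26 → 40 → 16 → 37 → 58 → 89 → 145 → 42 → 20 → 4 → 16  — repeats 16 (not happy)
368: 368 → 109 → 82 → 68 → 100 → 1  — reaches 1 (happy)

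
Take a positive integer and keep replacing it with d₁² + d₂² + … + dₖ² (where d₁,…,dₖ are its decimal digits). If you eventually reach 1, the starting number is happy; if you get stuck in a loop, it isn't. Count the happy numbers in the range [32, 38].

32: 32 → 13 → 10 → 1  (reaches 1)
33: 33 → 18 → 65 → 61 → 37 → 58 → 89 → 145 → 42 → 20 → 4 → 16 → 37  (repeats 37)
34: 34 → 25 → 29 → 85 → 89 → 145 → 42 → 20 → 4 → 16 → 37 → 58 → 89  (repeats 89)
35: 35 → 34 → 25 → 29 → 85 → 89 → 145 → 42 → 20 → 4 → 16 → 37 → 58 → 89  (repeats 89)
36: 36 → 45 → 41 → 17 → 50 → 25 → 29 → 85 → 89 → 145 → 42 → 20 → 4 → 16 → 37 → 58 → 89  (repeats 89)
37: 37 → 58 → 89 → 145 → 42 → 20 → 4 → 16 → 37  (repeats 37)
38: 38 → 73 → 58 → 89 → 145 → 42 → 20 → 4 → 16 → 37 → 58  (repeats 58)
happy: 32

1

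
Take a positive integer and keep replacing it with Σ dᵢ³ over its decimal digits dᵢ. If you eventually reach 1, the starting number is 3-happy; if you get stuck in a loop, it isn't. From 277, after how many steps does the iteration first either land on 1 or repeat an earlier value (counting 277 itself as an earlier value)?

5

277 → 2³ + 7³ + 7³ = 8 + 343 + 343 = 694
694 → 6³ + 9³ + 4³ = 216 + 729 + 64 = 1009
1009 → 1³ + 0³ + 0³ + 9³ = 1 + 0 + 0 + 729 = 730
730 → 7³ + 3³ + 0³ = 343 + 27 + 0 = 370
370 → 3³ + 7³ + 0³ = 27 + 343 + 0 = 370  — 370 repeats.
That took 5 steps.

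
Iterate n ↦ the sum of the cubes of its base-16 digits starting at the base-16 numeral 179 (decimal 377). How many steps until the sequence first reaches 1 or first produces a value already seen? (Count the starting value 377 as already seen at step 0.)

377 = (1,7,9)_16 → 1073
1073 = (4,3,1)_16 → 92
92 = (5,12)_16 → 1853
1853 = (7,3,13)_16 → 2567
2567 = (10,0,7)_16 → 1343
1343 = (5,3,15)_16 → 3527
3527 = (13,12,7)_16 → 4268
4268 = (1,0,10,12)_16 → 2729
2729 = (10,10,9)_16 → 2729  — 2729 repeats.
That took 9 steps.

9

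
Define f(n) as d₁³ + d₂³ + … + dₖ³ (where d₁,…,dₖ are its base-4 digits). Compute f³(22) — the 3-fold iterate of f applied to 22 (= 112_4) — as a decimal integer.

1

22 = (1,1,2)_4 → 10
10 = (2,2)_4 → 16
16 = (1,0,0)_4 → 1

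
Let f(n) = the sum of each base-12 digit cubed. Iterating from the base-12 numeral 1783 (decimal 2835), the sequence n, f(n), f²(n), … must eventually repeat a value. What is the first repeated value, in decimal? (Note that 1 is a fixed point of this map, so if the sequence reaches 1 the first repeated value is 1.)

2835 = (1,7,8,3)_12 → 1³ + 7³ + 8³ + 3³ = 883
883 = (6,1,7)_12 → 6³ + 1³ + 7³ = 560
560 = (3,10,8)_12 → 3³ + 10³ + 8³ = 1539
1539 = (10,8,3)_12 → 10³ + 8³ + 3³ = 1539  — 1539 already appeared earlier.

1539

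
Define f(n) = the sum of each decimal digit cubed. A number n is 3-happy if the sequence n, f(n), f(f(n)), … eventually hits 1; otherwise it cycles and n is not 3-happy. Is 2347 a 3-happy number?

not 3-happy

2347 → 2³ + 3³ + 4³ + 7³ = 8 + 27 + 64 + 343 = 442
442 → 4³ + 4³ + 2³ = 64 + 64 + 8 = 136
136 → 1³ + 3³ + 6³ = 1 + 27 + 216 = 244
244 → 2³ + 4³ + 4³ = 8 + 64 + 64 = 136  — 136 already seen; the sequence cycles without reaching 1.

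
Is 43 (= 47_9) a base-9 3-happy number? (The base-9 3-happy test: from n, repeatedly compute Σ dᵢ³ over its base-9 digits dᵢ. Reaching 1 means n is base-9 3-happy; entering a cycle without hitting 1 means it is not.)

not base-9 3-happy

43 = (4,7)_9 → 407
407 = (5,0,2)_9 → 133
133 = (1,5,7)_9 → 469
469 = (5,7,1)_9 → 469  — 469 already seen; the sequence cycles without reaching 1.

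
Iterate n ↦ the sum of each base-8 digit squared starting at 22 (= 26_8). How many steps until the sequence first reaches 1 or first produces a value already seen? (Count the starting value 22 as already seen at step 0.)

5

22 = (2,6)_8 → 2² + 6² = 4 + 36 = 40
40 = (5,0)_8 → 5² + 0² = 25 + 0 = 25
25 = (3,1)_8 → 3² + 1² = 9 + 1 = 10
10 = (1,2)_8 → 1² + 2² = 1 + 4 = 5
5 = (5)_8 → 5² = 25  — 25 repeats.
That took 5 steps.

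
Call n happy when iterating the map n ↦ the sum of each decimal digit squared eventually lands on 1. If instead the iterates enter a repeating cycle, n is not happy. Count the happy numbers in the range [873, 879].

1

873: 873 → 122 → 9 → 81 → 65 → 61 → 37 → 58 → 89 → 145 → 42 → 20 → 4 → 16 → 37  — not happy
874: 874 → 129 → 86 → 100 → 1  — happy
875: 875 → 138 → 74 → 65 → 61 → 37 → 58 → 89 → 145 → 42 → 20 → 4 → 16 → 37  — not happy
876: 876 → 149 → 98 → 145 → 42 → 20 → 4 → 16 → 37 → 58 → 89 → 145  — not happy
877: 877 → 162 → 41 → 17 → 50 → 25 → 29 → 85 → 89 → 145 → 42 → 20 → 4 → 16 → 37 → 58 → 89  — not happy
878: 878 → 177 → 99 → 162 → 41 → 17 → 50 → 25 → 29 → 85 → 89 → 145 → 42 → 20 → 4 → 16 → 37 → 58 → 89  — not happy
879: 879 → 194 → 98 → 145 → 42 → 20 → 4 → 16 → 37 → 58 → 89 → 145  — not happy
happy: 874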